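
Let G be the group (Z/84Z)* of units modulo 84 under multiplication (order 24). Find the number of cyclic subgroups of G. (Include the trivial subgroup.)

Group the elements of G by the cyclic subgroup they generate; each cyclic subgroup of order d accounts for φ(d) elements.
Cyclic subgroups by order — order 1: 1; order 2: 7; order 3: 1; order 6: 7.
Total: 16.

16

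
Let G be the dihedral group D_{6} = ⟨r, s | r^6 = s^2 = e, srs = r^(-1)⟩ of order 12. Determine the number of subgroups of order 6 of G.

|G| = 12 and 6 | 12, so subgroups of order 6 are possible by Lagrange.
The subgroups of order 6 are: {e, r, r^2, r^3, r^4, r^5}; {e, r^2, r^4, s, r^2s, r^4s}; {e, r^2, r^4, rs, r^3s, r^5s}.
So G has 3 subgroups of order 6.

3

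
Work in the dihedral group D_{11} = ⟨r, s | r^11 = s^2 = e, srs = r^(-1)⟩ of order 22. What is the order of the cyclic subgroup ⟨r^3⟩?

Computing powers of r^3: the smallest k with (r^3)^k = e is k = 11.

11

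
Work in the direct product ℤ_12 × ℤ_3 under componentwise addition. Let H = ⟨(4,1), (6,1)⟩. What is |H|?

|⟨(4,1)⟩| = 3 and |⟨(6,1)⟩| = 6, so |H| is a multiple of lcm(3, 6) = 6 and divides |G| = 36.
Closing under the operation: H = {(0,0), (0,1), (0,2), (2,0), (2,1), (2,2), (4,0), (4,1), (4,2), (6,0), (6,1), (6,2), (8,0), (8,1), (8,2), (10,0), (10,1), (10,2)}, so |H| = 18.

18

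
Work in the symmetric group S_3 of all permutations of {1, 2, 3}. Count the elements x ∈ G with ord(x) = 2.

3

The elements of order 2 are: (2 3), (1 2), (1 3).
That's 3.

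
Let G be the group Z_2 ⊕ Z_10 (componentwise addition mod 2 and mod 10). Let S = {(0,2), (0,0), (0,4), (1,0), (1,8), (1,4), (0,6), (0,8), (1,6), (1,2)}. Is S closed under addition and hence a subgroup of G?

|S| = 10 divides |G| = 20, consistent with Lagrange.
S contains the identity, every element's inverse is in S, and S is closed under +: it is a subgroup.
In fact S = ⟨(1,2)⟩.

Yes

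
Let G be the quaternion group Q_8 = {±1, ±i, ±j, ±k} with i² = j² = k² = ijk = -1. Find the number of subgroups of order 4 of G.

|G| = 8 and 4 | 8, so subgroups of order 4 are possible by Lagrange.
The subgroups of order 4 are: {1, -1, i, -i}; {1, -1, j, -j}; {1, -1, k, -k}.
So G has 3 subgroups of order 4.

3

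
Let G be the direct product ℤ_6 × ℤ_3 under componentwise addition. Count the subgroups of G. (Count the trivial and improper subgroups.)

|G| = 18, so by Lagrange every subgroup order divides 18. Divisors: 1, 2, 3, 6, 9, 18.
Subgroups by order — order 1: 1; order 2: 1; order 3: 4; order 6: 4; order 9: 1; order 18: 1.
Total: 1 + 1 + 4 + 4 + 1 + 1 = 12.

12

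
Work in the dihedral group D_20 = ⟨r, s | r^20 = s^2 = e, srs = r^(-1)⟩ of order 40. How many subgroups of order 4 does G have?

|G| = 40 and 4 | 40, so subgroups of order 4 are possible by Lagrange.
The subgroups of order 4 are: {e, r^10, s, r^10s}; {e, r^10, rs, r^11s}; {e, r^10, r^2s, r^12s}; {e, r^10, r^3s, r^13s}; … (11 in all).
So G has 11 subgroups of order 4.

11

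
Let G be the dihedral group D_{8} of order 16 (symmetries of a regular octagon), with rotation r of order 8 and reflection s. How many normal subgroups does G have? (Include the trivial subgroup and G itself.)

G has 19 subgroups. Checking conjugation-invariance by order — order 1: 1/1 normal; order 2: 1/9 normal; order 4: 1/5 normal; order 8: 3/3 normal; order 16: 1/1 normal.
Total normal subgroups: 7.

7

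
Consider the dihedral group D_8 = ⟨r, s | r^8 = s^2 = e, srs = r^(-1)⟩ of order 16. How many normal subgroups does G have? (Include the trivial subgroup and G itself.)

G has 19 subgroups. Checking conjugation-invariance by order — order 1: 1/1 normal; order 2: 1/9 normal; order 4: 1/5 normal; order 8: 3/3 normal; order 16: 1/1 normal.
Total normal subgroups: 7.

7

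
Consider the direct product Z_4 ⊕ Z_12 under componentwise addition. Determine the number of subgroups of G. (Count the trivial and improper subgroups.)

|G| = 48, so by Lagrange every subgroup order divides 48. Divisors: 1, 2, 3, 4, 6, 8, 12, 16, 24, 48.
Subgroups by order — order 1: 1; order 2: 3; order 3: 1; order 4: 7; order 6: 3; order 8: 3; order 12: 7; order 16: 1; order 24: 3; order 48: 1.
Total: 1 + 3 + 1 + 7 + 3 + 3 + 7 + 1 + 3 + 1 = 30.

30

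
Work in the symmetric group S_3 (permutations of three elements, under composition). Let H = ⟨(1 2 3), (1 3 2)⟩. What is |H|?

|⟨(1 2 3)⟩| = 3 and |⟨(1 3 2)⟩| = 3, so |H| is a multiple of lcm(3, 3) = 3 and divides |G| = 6.
Closing under the operation: H = {e, (1 2 3), (1 3 2)}, so |H| = 3.

3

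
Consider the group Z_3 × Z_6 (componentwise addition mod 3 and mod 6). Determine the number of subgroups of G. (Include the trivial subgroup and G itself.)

12

|G| = 18, so by Lagrange every subgroup order divides 18. Divisors: 1, 2, 3, 6, 9, 18.
Subgroups by order — order 1: 1; order 2: 1; order 3: 4; order 6: 4; order 9: 1; order 18: 1.
Total: 1 + 1 + 4 + 4 + 1 + 1 = 12.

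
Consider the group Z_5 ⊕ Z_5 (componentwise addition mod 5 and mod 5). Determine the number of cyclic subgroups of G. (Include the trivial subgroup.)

Each element a generates a cyclic subgroup ⟨a⟩; distinct elements may generate the same one (a cyclic group of order d has φ(d) generators).
Cyclic subgroups by order — order 1: 1; order 5: 6.
Total: 7.

7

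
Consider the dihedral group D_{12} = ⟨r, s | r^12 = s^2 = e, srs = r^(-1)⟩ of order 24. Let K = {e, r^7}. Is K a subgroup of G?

r^7 ∈ K but its inverse r^5 ∉ K, so K is not a subgroup.

No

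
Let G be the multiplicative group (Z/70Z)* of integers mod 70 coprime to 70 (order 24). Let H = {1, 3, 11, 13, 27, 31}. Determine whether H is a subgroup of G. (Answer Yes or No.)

No

3 ∈ H but its inverse 47 ∉ H, so H is not a subgroup.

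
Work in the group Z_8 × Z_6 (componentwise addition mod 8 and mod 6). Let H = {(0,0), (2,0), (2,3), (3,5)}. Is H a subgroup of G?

(2,3) ∈ H but its inverse (6,3) ∉ H, so H is not a subgroup.

No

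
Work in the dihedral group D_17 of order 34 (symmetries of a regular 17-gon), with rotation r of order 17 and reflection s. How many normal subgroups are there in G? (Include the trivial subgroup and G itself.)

3

G has 20 subgroups. Checking conjugation-invariance by order — order 1: 1/1 normal; order 2: 0/17 normal; order 17: 1/1 normal; order 34: 1/1 normal.
Total normal subgroups: 3.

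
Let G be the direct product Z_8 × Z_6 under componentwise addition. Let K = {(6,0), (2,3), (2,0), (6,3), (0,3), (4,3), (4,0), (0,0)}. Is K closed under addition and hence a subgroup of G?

|K| = 8 divides |G| = 48, consistent with Lagrange.
K contains the identity, every element's inverse is in K, and K is closed under +: it is a subgroup.

Yes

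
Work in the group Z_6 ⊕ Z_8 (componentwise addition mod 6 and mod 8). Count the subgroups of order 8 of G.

|G| = 48 and 8 | 48, so subgroups of order 8 are possible by Lagrange.
The subgroups of order 8 are: {(0,0), (0,1), (0,2), (0,3), (0,4), (0,5), (0,6), (0,7)}; {(0,0), (0,2), (0,4), (0,6), (3,0), (3,2), (3,4), (3,6)}; {(0,0), (0,2), (0,4), (0,6), (3,1), (3,3), (3,5), (3,7)}.
So G has 3 subgroups of order 8.

3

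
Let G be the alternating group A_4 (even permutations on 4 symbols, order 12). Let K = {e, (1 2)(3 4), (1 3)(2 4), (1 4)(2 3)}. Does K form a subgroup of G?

|K| = 4 divides |G| = 12, consistent with Lagrange.
K contains the identity, every element's inverse is in K, and K is closed under ∘: it is a subgroup.

Yes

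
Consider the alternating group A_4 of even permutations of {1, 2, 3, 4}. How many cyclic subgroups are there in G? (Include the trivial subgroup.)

8

A cyclic subgroup of order d is generated by each of its φ(d) elements of order d, so the cyclic subgroups of order d number (#elements of order d)/φ(d).
Cyclic subgroups by order — order 1: 1; order 2: 3; order 3: 4.
Total: 8.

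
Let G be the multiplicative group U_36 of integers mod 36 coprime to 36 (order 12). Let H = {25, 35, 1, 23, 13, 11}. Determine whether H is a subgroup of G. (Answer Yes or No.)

|H| = 6 divides |G| = 12, consistent with Lagrange.
H contains the identity, every element's inverse is in H, and H is closed under ·: it is a subgroup.
In fact H = ⟨23⟩.

Yes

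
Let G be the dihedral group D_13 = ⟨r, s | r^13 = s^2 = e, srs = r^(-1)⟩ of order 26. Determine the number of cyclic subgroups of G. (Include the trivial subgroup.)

Group the elements of G by the cyclic subgroup they generate; each cyclic subgroup of order d accounts for φ(d) elements.
Cyclic subgroups by order — order 1: 1; order 2: 13; order 13: 1.
Total: 15.

15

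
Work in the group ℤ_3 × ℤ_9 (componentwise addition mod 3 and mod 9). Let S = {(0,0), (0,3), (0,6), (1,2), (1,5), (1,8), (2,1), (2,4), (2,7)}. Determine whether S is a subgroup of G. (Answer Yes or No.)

|S| = 9 divides |G| = 27, consistent with Lagrange.
S contains the identity, every element's inverse is in S, and S is closed under +: it is a subgroup.
In fact S = ⟨(2,4)⟩.

Yes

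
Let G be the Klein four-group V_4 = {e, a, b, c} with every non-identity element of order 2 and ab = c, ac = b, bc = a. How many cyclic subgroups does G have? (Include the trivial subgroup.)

4

Each element a generates a cyclic subgroup ⟨a⟩; distinct elements may generate the same one (a cyclic group of order d has φ(d) generators).
Cyclic subgroups by order — order 1: 1; order 2: 3.
Total: 4.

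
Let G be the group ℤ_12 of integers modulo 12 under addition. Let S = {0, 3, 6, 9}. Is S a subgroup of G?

|S| = 4 divides |G| = 12, consistent with Lagrange.
S contains the identity, every element's inverse is in S, and S is closed under +: it is a subgroup.
In fact S = ⟨9⟩.

Yes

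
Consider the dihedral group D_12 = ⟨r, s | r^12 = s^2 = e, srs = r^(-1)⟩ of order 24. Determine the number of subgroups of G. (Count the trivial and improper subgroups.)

34

|G| = 24, so by Lagrange every subgroup order divides 24. Divisors: 1, 2, 3, 4, 6, 8, 12, 24.
Subgroups by order — order 1: 1; order 2: 13; order 3: 1; order 4: 7; order 6: 5; order 8: 3; order 12: 3; order 24: 1.
Total: 1 + 13 + 1 + 7 + 5 + 3 + 3 + 1 = 34.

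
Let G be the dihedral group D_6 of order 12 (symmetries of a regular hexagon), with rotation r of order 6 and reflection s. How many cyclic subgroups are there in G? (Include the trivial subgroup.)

Each element a generates a cyclic subgroup ⟨a⟩; distinct elements may generate the same one (a cyclic group of order d has φ(d) generators).
Cyclic subgroups by order — order 1: 1; order 2: 7; order 3: 1; order 6: 1.
Total: 10.

10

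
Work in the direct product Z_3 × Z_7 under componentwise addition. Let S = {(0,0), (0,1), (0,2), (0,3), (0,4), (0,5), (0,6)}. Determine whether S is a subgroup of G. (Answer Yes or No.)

|S| = 7 divides |G| = 21, consistent with Lagrange.
S contains the identity, every element's inverse is in S, and S is closed under +: it is a subgroup.
In fact S = ⟨(0,1)⟩.

Yes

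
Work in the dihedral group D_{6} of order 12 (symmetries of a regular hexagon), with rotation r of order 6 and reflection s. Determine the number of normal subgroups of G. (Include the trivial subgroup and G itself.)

7

G has 16 subgroups. Checking conjugation-invariance by order — order 1: 1/1 normal; order 2: 1/7 normal; order 3: 1/1 normal; order 4: 0/3 normal; order 6: 3/3 normal; order 12: 1/1 normal.
Total normal subgroups: 7.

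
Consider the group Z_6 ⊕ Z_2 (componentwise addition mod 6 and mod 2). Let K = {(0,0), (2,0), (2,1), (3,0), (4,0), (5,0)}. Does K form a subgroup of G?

No

(5,0) ∈ K but its inverse (1,0) ∉ K, so K is not a subgroup.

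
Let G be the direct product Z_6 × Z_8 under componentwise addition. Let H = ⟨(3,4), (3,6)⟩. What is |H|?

8

|⟨(3,4)⟩| = 2 and |⟨(3,6)⟩| = 4, so |H| is a multiple of lcm(2, 4) = 4 and divides |G| = 48.
Closing under the operation: H = {(0,0), (0,2), (0,4), (0,6), (3,0), (3,2), (3,4), (3,6)}, so |H| = 8.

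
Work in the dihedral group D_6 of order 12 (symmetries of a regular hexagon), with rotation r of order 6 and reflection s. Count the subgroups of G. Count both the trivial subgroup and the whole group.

|G| = 12, so by Lagrange every subgroup order divides 12. Divisors: 1, 2, 3, 4, 6, 12.
Subgroups by order — order 1: 1; order 2: 7; order 3: 1; order 4: 3; order 6: 3; order 12: 1.
Total: 1 + 7 + 1 + 3 + 3 + 1 = 16.

16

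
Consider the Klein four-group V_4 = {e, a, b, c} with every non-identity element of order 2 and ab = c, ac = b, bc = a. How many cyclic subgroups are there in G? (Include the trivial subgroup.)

Group the elements of G by the cyclic subgroup they generate; each cyclic subgroup of order d accounts for φ(d) elements.
Cyclic subgroups by order — order 1: 1; order 2: 3.
Total: 4.

4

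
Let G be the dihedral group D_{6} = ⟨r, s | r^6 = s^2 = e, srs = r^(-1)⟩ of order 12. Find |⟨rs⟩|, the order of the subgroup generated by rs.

Computing powers of rs: the smallest k with (rs)^k = e is k = 2.

2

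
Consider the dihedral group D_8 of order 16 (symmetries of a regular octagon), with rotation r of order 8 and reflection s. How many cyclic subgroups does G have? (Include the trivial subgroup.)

12

Each element a generates a cyclic subgroup ⟨a⟩; distinct elements may generate the same one (a cyclic group of order d has φ(d) generators).
Cyclic subgroups by order — order 1: 1; order 2: 9; order 4: 1; order 8: 1.
Total: 12.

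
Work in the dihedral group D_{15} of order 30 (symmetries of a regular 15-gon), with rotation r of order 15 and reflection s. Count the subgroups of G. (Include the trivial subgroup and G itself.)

28

|G| = 30, so by Lagrange every subgroup order divides 30. Divisors: 1, 2, 3, 5, 6, 10, 15, 30.
Subgroups by order — order 1: 1; order 2: 15; order 3: 1; order 5: 1; order 6: 5; order 10: 3; order 15: 1; order 30: 1.
Total: 1 + 15 + 1 + 1 + 5 + 3 + 1 + 1 = 28.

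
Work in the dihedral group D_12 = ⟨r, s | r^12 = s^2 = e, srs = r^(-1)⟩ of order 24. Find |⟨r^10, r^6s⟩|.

12

|⟨r^10⟩| = 6 and |⟨r^6s⟩| = 2, so |H| is a multiple of lcm(6, 2) = 6 and divides |G| = 24.
Closing under the operation: H = {e, r^2, r^4, r^6, r^8, r^10, s, r^2s, r^4s, r^6s, r^8s, r^10s}, so |H| = 12.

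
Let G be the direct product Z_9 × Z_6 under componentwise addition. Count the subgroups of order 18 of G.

|G| = 54 and 18 | 54, so subgroups of order 18 are possible by Lagrange.
The subgroups of order 18 are: {(0,0), (0,1), (0,2), (0,3), (0,4), (0,5), (3,0), (3,1), (3,2), (3,3), (3,4), (3,5), (6,0), (6,1), (6,2), (6,3), (6,4), (6,5)}; {(0,0), (0,3), (1,0), (1,3), (2,0), (2,3), (3,0), (3,3), (4,0), (4,3), (5,0), (5,3), (6,0), (6,3), (7,0), (7,3), (8,0), (8,3)}; {(0,0), (0,3), (1,1), (1,4), (2,2), (2,5), (3,0), (3,3), (4,1), (4,4), (5,2), (5,5), (6,0), (6,3), (7,1), (7,4), (8,2), (8,5)}; {(0,0), (0,3), (1,2), (1,5), (2,1), (2,4), (3,0), (3,3), (4,2), (4,5), (5,1), (5,4), (6,0), (6,3), (7,2), (7,5), (8,1), (8,4)}.
So G has 4 subgroups of order 18.

4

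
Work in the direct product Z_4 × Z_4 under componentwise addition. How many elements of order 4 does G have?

An element (a,b) has order lcm(ord(a), ord(b)); count pairs with lcm equal to 4.
Enumerating gives 12 such elements.

12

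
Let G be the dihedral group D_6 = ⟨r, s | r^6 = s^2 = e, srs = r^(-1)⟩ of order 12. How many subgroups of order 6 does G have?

3

|G| = 12 and 6 | 12, so subgroups of order 6 are possible by Lagrange.
The subgroups of order 6 are: {e, r, r^2, r^3, r^4, r^5}; {e, r^2, r^4, s, r^2s, r^4s}; {e, r^2, r^4, rs, r^3s, r^5s}.
So G has 3 subgroups of order 6.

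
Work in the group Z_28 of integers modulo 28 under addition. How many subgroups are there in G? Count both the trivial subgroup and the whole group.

Subgroups of the cyclic group Z_28 correspond bijectively to divisors of 28.
Divisors of 28: 1, 2, 4, 7, 14, 28.
So Z_28 has 6 subgroups.

6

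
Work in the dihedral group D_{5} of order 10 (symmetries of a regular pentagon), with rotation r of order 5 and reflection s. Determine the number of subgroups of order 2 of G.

5

|G| = 10 and 2 | 10, so subgroups of order 2 are possible by Lagrange.
The subgroups of order 2 are: {e, r^2s}; {e, r^3s}; {e, r^4s}; {e, rs}; … (5 in all).
So G has 5 subgroups of order 2.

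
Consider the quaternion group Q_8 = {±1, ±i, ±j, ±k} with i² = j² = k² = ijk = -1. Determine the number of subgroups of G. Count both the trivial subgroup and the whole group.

|G| = 8, so by Lagrange every subgroup order divides 8. Divisors: 1, 2, 4, 8.
Subgroups by order — order 1: 1; order 2: 1; order 4: 3; order 8: 1.
Total: 1 + 1 + 3 + 1 = 6.

6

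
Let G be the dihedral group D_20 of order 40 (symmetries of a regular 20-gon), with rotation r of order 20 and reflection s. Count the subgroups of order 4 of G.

11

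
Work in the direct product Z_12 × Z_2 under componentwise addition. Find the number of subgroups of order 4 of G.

|G| = 24 and 4 | 24, so subgroups of order 4 are possible by Lagrange.
The subgroups of order 4 are: {(0,0), (0,1), (6,0), (6,1)}; {(0,0), (3,0), (6,0), (9,0)}; {(0,0), (3,1), (6,0), (9,1)}.
So G has 3 subgroups of order 4.

3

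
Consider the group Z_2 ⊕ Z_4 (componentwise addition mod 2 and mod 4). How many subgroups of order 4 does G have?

3

|G| = 8 and 4 | 8, so subgroups of order 4 are possible by Lagrange.
The subgroups of order 4 are: {(0,0), (0,1), (0,2), (0,3)}; {(0,0), (0,2), (1,0), (1,2)}; {(0,0), (0,2), (1,1), (1,3)}.
So G has 3 subgroups of order 4.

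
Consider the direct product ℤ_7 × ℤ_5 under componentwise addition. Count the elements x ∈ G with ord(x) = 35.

24

An element (a,b) has order lcm(ord(a), ord(b)); count pairs with lcm equal to 35.
Enumerating gives 24 such elements.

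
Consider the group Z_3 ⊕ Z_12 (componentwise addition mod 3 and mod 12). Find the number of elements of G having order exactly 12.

An element (a,b) has order lcm(ord(a), ord(b)); count pairs with lcm equal to 12.
Enumerating gives 16 such elements.

16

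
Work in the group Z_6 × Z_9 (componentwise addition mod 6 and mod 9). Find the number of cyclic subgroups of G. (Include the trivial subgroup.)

Each element a generates a cyclic subgroup ⟨a⟩; distinct elements may generate the same one (a cyclic group of order d has φ(d) generators).
Cyclic subgroups by order — order 1: 1; order 2: 1; order 3: 4; order 6: 4; order 9: 3; order 18: 3.
Total: 16.

16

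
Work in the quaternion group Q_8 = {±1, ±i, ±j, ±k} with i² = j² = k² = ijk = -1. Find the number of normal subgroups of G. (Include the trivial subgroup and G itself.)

6

G has 6 subgroups. Checking conjugation-invariance by order — order 1: 1/1 normal; order 2: 1/1 normal; order 4: 3/3 normal; order 8: 1/1 normal.
Total normal subgroups: 6.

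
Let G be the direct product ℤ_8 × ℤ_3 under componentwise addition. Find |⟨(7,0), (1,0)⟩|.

8

|⟨(7,0)⟩| = 8 and |⟨(1,0)⟩| = 8, so |H| is a multiple of lcm(8, 8) = 8 and divides |G| = 24.
Closing under the operation: H = {(0,0), (1,0), (2,0), (3,0), (4,0), (5,0), (6,0), (7,0)}, so |H| = 8.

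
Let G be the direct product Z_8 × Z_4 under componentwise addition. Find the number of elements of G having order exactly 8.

16

An element (a,b) has order lcm(ord(a), ord(b)); count pairs with lcm equal to 8.
Enumerating gives 16 such elements.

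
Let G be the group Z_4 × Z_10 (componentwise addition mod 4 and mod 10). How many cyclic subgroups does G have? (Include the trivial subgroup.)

12

A cyclic subgroup of order d is generated by each of its φ(d) elements of order d, so the cyclic subgroups of order d number (#elements of order d)/φ(d).
Cyclic subgroups by order — order 1: 1; order 2: 3; order 4: 2; order 5: 1; order 10: 3; order 20: 2.
Total: 12.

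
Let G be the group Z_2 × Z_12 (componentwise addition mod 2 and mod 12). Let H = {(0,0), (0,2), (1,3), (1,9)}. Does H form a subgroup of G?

No

(0,2) ∈ H but its inverse (0,10) ∉ H, so H is not a subgroup.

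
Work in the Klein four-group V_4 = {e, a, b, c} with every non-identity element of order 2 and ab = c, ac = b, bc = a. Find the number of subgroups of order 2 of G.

3

|G| = 4 and 2 | 4, so subgroups of order 2 are possible by Lagrange.
The subgroups of order 2 are: {e, a}; {e, b}; {e, c}.
So G has 3 subgroups of order 2.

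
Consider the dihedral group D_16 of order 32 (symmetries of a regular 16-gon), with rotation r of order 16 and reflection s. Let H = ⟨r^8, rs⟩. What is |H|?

4

|⟨r^8⟩| = 2 and |⟨rs⟩| = 2, so |H| is a multiple of lcm(2, 2) = 2 and divides |G| = 32.
Closing under the operation: H = {e, r^8, rs, r^9s}, so |H| = 4.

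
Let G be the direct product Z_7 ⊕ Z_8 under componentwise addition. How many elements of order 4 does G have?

An element (a,b) has order lcm(ord(a), ord(b)); count pairs with lcm equal to 4.
Enumerating gives 2 such elements.

2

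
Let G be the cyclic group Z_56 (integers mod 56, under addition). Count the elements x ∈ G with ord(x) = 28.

12

In a cyclic group of order 56, the number of elements of order d (for d | 56) is φ(d).
φ(28) = 12.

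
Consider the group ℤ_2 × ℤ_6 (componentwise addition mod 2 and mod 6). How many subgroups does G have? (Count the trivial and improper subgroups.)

10

|G| = 12, so by Lagrange every subgroup order divides 12. Divisors: 1, 2, 3, 4, 6, 12.
Subgroups by order — order 1: 1; order 2: 3; order 3: 1; order 4: 1; order 6: 3; order 12: 1.
Total: 1 + 3 + 1 + 1 + 3 + 1 = 10.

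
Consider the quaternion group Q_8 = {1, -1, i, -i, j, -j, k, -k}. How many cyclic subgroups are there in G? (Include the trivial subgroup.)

5

Each element a generates a cyclic subgroup ⟨a⟩; distinct elements may generate the same one (a cyclic group of order d has φ(d) generators).
Cyclic subgroups by order — order 1: 1; order 2: 1; order 4: 3.
Total: 5.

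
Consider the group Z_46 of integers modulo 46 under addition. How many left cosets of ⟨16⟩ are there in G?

|⟨16⟩| = 23 and |G| = 46.
By Lagrange, [G : H] = |G|/|H| = 46/23 = 2.

2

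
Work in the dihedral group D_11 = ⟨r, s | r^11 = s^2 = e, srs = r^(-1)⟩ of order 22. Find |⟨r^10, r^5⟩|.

|⟨r^10⟩| = 11 and |⟨r^5⟩| = 11, so |H| is a multiple of lcm(11, 11) = 11 and divides |G| = 22.
Closing under the operation: H = {e, r, r^2, r^3, r^4, r^5, r^6, r^7, r^8, r^9, r^10}, so |H| = 11.

11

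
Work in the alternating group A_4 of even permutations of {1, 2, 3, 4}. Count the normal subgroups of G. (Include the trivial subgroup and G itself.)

3

G has 10 subgroups. Checking conjugation-invariance by order — order 1: 1/1 normal; order 2: 0/3 normal; order 3: 0/4 normal; order 4: 1/1 normal; order 12: 1/1 normal.
Total normal subgroups: 3.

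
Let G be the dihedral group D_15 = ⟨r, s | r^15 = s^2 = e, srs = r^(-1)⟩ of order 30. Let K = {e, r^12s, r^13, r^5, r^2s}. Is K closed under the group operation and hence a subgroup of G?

No

r^5 ∈ K but its inverse r^10 ∉ K, so K is not a subgroup.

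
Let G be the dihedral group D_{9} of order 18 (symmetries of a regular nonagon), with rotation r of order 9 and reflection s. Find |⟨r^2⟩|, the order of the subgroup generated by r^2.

Computing powers of r^2: the smallest k with (r^2)^k = e is k = 9.

9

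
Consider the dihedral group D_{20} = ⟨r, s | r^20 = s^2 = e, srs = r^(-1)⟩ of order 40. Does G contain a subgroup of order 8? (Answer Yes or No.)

8 | 40. A subgroup of order 8 is {e, r^5, r^10, r^15, s, r^5s, r^10s, r^15s}.

Yes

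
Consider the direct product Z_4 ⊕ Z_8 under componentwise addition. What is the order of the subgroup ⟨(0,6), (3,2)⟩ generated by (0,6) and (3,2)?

|⟨(0,6)⟩| = 4 and |⟨(3,2)⟩| = 4, so |H| is a multiple of lcm(4, 4) = 4 and divides |G| = 32.
Closing under the operation: H = {(0,0), (0,2), (0,4), (0,6), (1,0), (1,2), (1,4), (1,6), (2,0), (2,2), (2,4), (2,6), (3,0), (3,2), (3,4), (3,6)}, so |H| = 16.

16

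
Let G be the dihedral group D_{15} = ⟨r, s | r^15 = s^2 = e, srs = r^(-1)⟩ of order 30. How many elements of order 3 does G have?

The elements of order 3 are: r^5, r^10.
That's 2.

2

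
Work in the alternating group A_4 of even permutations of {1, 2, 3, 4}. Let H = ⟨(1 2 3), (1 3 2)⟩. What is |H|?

|⟨(1 2 3)⟩| = 3 and |⟨(1 3 2)⟩| = 3, so |H| is a multiple of lcm(3, 3) = 3 and divides |G| = 12.
Closing under the operation: H = {e, (1 2 3), (1 3 2)}, so |H| = 3.

3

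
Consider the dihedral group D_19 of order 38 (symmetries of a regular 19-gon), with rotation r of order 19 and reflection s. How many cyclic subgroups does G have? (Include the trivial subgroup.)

21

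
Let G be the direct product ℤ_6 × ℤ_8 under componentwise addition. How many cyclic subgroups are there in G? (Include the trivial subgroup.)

16

Each element a generates a cyclic subgroup ⟨a⟩; distinct elements may generate the same one (a cyclic group of order d has φ(d) generators).
Cyclic subgroups by order — order 1: 1; order 2: 3; order 3: 1; order 4: 2; order 6: 3; order 8: 2; order 12: 2; order 24: 2.
Total: 16.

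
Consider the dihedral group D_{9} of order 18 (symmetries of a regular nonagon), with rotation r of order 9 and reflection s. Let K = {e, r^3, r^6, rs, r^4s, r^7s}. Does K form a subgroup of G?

Yes

|K| = 6 divides |G| = 18, consistent with Lagrange.
K contains the identity, every element's inverse is in K, and K is closed under ·: it is a subgroup.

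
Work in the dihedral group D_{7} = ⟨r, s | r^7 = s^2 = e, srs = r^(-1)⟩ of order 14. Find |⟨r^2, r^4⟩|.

|⟨r^2⟩| = 7 and |⟨r^4⟩| = 7, so |H| is a multiple of lcm(7, 7) = 7 and divides |G| = 14.
Closing under the operation: H = {e, r, r^2, r^3, r^4, r^5, r^6}, so |H| = 7.

7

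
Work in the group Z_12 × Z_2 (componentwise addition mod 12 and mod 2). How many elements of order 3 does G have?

An element (a,b) has order lcm(ord(a), ord(b)); count pairs with lcm equal to 3.
Enumerating gives 2 such elements.

2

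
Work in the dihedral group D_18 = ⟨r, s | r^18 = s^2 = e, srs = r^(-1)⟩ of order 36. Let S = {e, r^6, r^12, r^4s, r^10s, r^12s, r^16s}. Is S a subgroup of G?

|S| = 7 does not divide |G| = 36, so by Lagrange S is not a subgroup.

No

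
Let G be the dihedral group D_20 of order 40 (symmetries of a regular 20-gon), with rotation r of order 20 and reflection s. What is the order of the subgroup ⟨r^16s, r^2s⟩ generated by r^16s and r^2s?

|⟨r^16s⟩| = 2 and |⟨r^2s⟩| = 2, so |H| is a multiple of lcm(2, 2) = 2 and divides |G| = 40.
Closing under the operation: H = {e, r^2, r^4, r^6, r^8, r^10, r^12, r^14, r^16, r^18, s, r^2s, r^4s, r^6s, r^8s, r^10s, r^12s, r^14s, r^16s, r^18s}, so |H| = 20.

20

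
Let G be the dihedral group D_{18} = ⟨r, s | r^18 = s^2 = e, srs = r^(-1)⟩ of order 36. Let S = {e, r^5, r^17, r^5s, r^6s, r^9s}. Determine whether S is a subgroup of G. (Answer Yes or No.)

r^17 ∈ S but its inverse r ∉ S, so S is not a subgroup.

No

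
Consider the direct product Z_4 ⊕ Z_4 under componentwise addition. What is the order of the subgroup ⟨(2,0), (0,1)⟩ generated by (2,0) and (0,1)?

8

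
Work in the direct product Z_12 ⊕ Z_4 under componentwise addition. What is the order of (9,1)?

The order of (9,1) in Z_12 × Z_4 is lcm(ord(9) in Z_12, ord(1) in Z_4).
ord(9) = 4 and ord(1) = 4, so |⟨(9,1)⟩| = lcm(4, 4) = 4.

4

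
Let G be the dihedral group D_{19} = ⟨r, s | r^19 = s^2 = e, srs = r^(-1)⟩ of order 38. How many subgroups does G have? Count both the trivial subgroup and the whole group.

22

|G| = 38, so by Lagrange every subgroup order divides 38. Divisors: 1, 2, 19, 38.
Subgroups by order — order 1: 1; order 2: 19; order 19: 1; order 38: 1.
Total: 1 + 19 + 1 + 1 = 22.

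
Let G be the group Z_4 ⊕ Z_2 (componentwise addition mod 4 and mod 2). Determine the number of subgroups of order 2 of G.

3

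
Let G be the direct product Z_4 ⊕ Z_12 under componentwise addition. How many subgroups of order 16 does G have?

|G| = 48 and 16 | 48, so subgroups of order 16 are possible by Lagrange.
The subgroups of order 16 are: {(0,0), (0,3), (0,6), (0,9), (1,0), (1,3), (1,6), (1,9), (2,0), (2,3), (2,6), (2,9), (3,0), (3,3), (3,6), (3,9)}.
So G has 1 subgroup of order 16.

1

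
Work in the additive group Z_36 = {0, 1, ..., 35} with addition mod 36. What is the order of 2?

In Z_36, the order of an element a is n/gcd(a, n).
gcd(2, 36) = 2, so |⟨2⟩| = 36/2 = 18.

18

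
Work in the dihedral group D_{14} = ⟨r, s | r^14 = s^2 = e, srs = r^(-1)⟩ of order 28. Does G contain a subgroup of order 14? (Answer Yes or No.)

Yes

14 | 28. A subgroup of order 14 is {e, r, r^2, r^3, r^4, r^5, r^6, r^7, r^8, r^9, r^10, r^11, r^12, r^13}.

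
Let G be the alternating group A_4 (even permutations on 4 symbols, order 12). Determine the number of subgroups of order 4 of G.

|G| = 12 and 4 | 12, so subgroups of order 4 are possible by Lagrange.
The subgroups of order 4 are: {e, (1 2)(3 4), (1 3)(2 4), (1 4)(2 3)}.
So G has 1 subgroup of order 4.

1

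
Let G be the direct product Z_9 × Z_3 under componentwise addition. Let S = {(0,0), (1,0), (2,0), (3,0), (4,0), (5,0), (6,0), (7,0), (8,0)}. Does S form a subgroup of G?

Yes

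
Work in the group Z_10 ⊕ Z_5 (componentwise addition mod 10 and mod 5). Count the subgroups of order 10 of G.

6

|G| = 50 and 10 | 50, so subgroups of order 10 are possible by Lagrange.
The subgroups of order 10 are: {(0,0), (0,1), (0,2), (0,3), (0,4), (5,0), (5,1), (5,2), (5,3), (5,4)}; {(0,0), (1,0), (2,0), (3,0), (4,0), (5,0), (6,0), (7,0), (8,0), (9,0)}; {(0,0), (1,1), (2,2), (3,3), (4,4), (5,0), (6,1), (7,2), (8,3), (9,4)}; {(0,0), (1,2), (2,4), (3,1), (4,3), (5,0), (6,2), (7,4), (8,1), (9,3)}; … (6 in all).
So G has 6 subgroups of order 10.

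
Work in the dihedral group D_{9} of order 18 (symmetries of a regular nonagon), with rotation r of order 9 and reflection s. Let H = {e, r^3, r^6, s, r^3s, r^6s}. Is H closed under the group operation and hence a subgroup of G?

|H| = 6 divides |G| = 18, consistent with Lagrange.
H contains the identity, every element's inverse is in H, and H is closed under ·: it is a subgroup.

Yes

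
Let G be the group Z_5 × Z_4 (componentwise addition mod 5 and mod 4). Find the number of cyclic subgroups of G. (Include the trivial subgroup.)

6

Group the elements of G by the cyclic subgroup they generate; each cyclic subgroup of order d accounts for φ(d) elements.
Cyclic subgroups by order — order 1: 1; order 2: 1; order 4: 1; order 5: 1; order 10: 1; order 20: 1.
Total: 6.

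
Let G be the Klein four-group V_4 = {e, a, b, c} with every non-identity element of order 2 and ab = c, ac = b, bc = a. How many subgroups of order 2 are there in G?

3

|G| = 4 and 2 | 4, so subgroups of order 2 are possible by Lagrange.
The subgroups of order 2 are: {e, a}; {e, b}; {e, c}.
So G has 3 subgroups of order 2.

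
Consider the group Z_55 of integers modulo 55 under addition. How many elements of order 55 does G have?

In a cyclic group of order 55, the number of elements of order d (for d | 55) is φ(d).
φ(55) = 40.

40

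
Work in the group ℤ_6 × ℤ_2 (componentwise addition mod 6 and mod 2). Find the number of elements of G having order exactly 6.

6

An element (a,b) has order lcm(ord(a), ord(b)); count pairs with lcm equal to 6.
Enumerating gives 6 such elements.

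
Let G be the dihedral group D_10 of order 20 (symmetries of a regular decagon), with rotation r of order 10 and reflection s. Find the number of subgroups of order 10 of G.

3

|G| = 20 and 10 | 20, so subgroups of order 10 are possible by Lagrange.
The subgroups of order 10 are: {e, r, r^2, r^3, r^4, r^5, r^6, r^7, r^8, r^9}; {e, r^2, r^4, r^6, r^8, s, r^2s, r^4s, r^6s, r^8s}; {e, r^2, r^4, r^6, r^8, rs, r^3s, r^5s, r^7s, r^9s}.
So G has 3 subgroups of order 10.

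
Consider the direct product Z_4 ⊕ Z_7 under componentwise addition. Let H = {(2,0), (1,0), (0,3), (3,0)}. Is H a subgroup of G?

The identity (0,0) ∉ H, so H is not a subgroup.

No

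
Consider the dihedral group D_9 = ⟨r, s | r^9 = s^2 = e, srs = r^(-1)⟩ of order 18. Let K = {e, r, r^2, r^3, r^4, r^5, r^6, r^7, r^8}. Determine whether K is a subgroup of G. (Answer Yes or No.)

Yes

|K| = 9 divides |G| = 18, consistent with Lagrange.
K contains the identity, every element's inverse is in K, and K is closed under ·: it is a subgroup.
In fact K = ⟨r^4⟩.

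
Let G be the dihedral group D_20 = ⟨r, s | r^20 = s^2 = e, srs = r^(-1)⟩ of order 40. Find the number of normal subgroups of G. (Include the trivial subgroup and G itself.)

9

G has 48 subgroups. Checking conjugation-invariance by order — order 1: 1/1 normal; order 2: 1/21 normal; order 4: 1/11 normal; order 5: 1/1 normal; order 8: 0/5 normal; order 10: 1/5 normal; order 20: 3/3 normal; order 40: 1/1 normal.
Total normal subgroups: 9.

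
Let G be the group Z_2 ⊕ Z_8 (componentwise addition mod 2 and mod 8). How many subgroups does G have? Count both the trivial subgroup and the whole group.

11

|G| = 16, so by Lagrange every subgroup order divides 16. Divisors: 1, 2, 4, 8, 16.
Subgroups by order — order 1: 1; order 2: 3; order 4: 3; order 8: 3; order 16: 1.
Total: 1 + 3 + 3 + 3 + 1 = 11.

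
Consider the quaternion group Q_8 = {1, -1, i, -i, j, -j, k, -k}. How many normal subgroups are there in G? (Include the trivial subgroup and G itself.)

6

G has 6 subgroups. Checking conjugation-invariance by order — order 1: 1/1 normal; order 2: 1/1 normal; order 4: 3/3 normal; order 8: 1/1 normal.
Total normal subgroups: 6.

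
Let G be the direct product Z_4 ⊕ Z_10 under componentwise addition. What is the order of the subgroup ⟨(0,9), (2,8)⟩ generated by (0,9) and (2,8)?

20

|⟨(0,9)⟩| = 10 and |⟨(2,8)⟩| = 10, so |H| is a multiple of lcm(10, 10) = 10 and divides |G| = 40.
Closing under the operation: H = {(0,0), (0,1), (0,2), (0,3), (0,4), (0,5), (0,6), (0,7), (0,8), (0,9), (2,0), (2,1), (2,2), (2,3), (2,4), (2,5), (2,6), (2,7), (2,8), (2,9)}, so |H| = 20.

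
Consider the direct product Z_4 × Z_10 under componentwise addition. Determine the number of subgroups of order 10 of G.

|G| = 40 and 10 | 40, so subgroups of order 10 are possible by Lagrange.
The subgroups of order 10 are: {(0,0), (0,1), (0,2), (0,3), (0,4), (0,5), (0,6), (0,7), (0,8), (0,9)}; {(0,0), (0,2), (0,4), (0,6), (0,8), (2,0), (2,2), (2,4), (2,6), (2,8)}; {(0,0), (0,2), (0,4), (0,6), (0,8), (2,1), (2,3), (2,5), (2,7), (2,9)}.
So G has 3 subgroups of order 10.

3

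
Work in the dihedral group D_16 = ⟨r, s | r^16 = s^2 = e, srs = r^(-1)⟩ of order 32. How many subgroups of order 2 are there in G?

17

|G| = 32 and 2 | 32, so subgroups of order 2 are possible by Lagrange.
The subgroups of order 2 are: {e, r^10s}; {e, r^11s}; {e, r^12s}; {e, r^13s}; … (17 in all).
So G has 17 subgroups of order 2.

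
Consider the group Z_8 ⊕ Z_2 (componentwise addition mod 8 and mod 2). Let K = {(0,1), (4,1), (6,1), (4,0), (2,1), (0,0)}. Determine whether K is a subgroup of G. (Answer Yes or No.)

|K| = 6 does not divide |G| = 16, so by Lagrange K is not a subgroup.

No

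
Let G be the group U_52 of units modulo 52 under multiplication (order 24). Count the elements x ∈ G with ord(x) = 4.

The elements of order 4 are: 5, 21, 31, 47.
That's 4.

4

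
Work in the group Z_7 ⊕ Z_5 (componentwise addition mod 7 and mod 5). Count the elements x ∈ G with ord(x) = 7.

6

An element (a,b) has order lcm(ord(a), ord(b)); count pairs with lcm equal to 7.
Enumerating gives 6 such elements.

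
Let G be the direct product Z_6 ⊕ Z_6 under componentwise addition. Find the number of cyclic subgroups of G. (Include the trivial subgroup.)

Each element a generates a cyclic subgroup ⟨a⟩; distinct elements may generate the same one (a cyclic group of order d has φ(d) generators).
Cyclic subgroups by order — order 1: 1; order 2: 3; order 3: 4; order 6: 12.
Total: 20.

20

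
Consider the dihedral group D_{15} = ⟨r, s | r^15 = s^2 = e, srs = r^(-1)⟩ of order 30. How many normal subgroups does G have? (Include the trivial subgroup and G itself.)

5

G has 28 subgroups. Checking conjugation-invariance by order — order 1: 1/1 normal; order 2: 0/15 normal; order 3: 1/1 normal; order 5: 1/1 normal; order 6: 0/5 normal; order 10: 0/3 normal; order 15: 1/1 normal; order 30: 1/1 normal.
Total normal subgroups: 5.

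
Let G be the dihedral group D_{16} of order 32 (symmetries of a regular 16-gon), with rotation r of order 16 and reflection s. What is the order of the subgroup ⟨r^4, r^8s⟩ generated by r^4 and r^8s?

|⟨r^4⟩| = 4 and |⟨r^8s⟩| = 2, so |H| is a multiple of lcm(4, 2) = 4 and divides |G| = 32.
Closing under the operation: H = {e, r^4, r^8, r^12, s, r^4s, r^8s, r^12s}, so |H| = 8.

8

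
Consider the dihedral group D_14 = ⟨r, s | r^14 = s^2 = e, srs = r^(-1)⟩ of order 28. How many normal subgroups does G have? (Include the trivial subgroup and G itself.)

7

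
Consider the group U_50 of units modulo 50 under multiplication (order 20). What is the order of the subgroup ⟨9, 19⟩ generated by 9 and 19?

|⟨9⟩| = 10 and |⟨19⟩| = 10, so |H| is a multiple of lcm(10, 10) = 10 and divides |G| = 20.
Closing under the operation: H = {1, 9, 11, 19, 21, 29, 31, 39, 41, 49}, so |H| = 10.

10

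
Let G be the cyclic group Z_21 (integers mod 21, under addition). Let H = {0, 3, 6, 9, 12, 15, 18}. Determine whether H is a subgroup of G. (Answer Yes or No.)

|H| = 7 divides |G| = 21, consistent with Lagrange.
H contains the identity, every element's inverse is in H, and H is closed under +: it is a subgroup.
In fact H = ⟨18⟩.

Yes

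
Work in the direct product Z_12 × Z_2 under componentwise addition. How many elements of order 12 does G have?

8

An element (a,b) has order lcm(ord(a), ord(b)); count pairs with lcm equal to 12.
Enumerating gives 8 such elements.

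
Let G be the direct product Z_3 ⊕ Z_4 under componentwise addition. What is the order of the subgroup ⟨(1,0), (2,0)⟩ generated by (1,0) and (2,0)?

|⟨(1,0)⟩| = 3 and |⟨(2,0)⟩| = 3, so |H| is a multiple of lcm(3, 3) = 3 and divides |G| = 12.
Closing under the operation: H = {(0,0), (1,0), (2,0)}, so |H| = 3.

3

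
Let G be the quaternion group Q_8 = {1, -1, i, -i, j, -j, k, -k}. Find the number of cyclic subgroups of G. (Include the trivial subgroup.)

A cyclic subgroup of order d is generated by each of its φ(d) elements of order d, so the cyclic subgroups of order d number (#elements of order d)/φ(d).
Cyclic subgroups by order — order 1: 1; order 2: 1; order 4: 3.
Total: 5.

5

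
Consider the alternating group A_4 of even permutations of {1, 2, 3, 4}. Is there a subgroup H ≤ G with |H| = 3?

Yes

3 | 12. A subgroup of order 3 is {e, (1 2 3), (1 3 2)}.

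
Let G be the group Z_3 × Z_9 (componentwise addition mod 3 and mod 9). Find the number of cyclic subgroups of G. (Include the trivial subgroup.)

Each element a generates a cyclic subgroup ⟨a⟩; distinct elements may generate the same one (a cyclic group of order d has φ(d) generators).
Cyclic subgroups by order — order 1: 1; order 3: 4; order 9: 3.
Total: 8.

8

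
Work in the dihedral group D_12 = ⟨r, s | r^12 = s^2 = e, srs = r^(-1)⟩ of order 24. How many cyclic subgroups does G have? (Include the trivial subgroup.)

Each element a generates a cyclic subgroup ⟨a⟩; distinct elements may generate the same one (a cyclic group of order d has φ(d) generators).
Cyclic subgroups by order — order 1: 1; order 2: 13; order 3: 1; order 4: 1; order 6: 1; order 12: 1.
Total: 18.

18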